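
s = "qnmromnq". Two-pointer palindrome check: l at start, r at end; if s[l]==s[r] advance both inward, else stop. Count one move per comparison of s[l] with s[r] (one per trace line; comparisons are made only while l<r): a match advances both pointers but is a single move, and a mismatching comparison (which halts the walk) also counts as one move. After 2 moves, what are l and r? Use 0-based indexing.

l=2, r=5

[0,7] 'q'=='q' → l++,r--
[1,6] 'n'=='n' → l++,r--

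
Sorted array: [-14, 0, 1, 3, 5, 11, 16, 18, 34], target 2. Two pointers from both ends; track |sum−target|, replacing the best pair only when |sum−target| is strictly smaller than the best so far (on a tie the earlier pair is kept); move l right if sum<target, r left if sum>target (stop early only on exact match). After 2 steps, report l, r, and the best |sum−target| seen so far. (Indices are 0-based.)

l=0, r=6, best |Δ|=2

[0,8] -14+34=20 d=18 * → r--
[0,7] -14+18=4 d=2 * → r--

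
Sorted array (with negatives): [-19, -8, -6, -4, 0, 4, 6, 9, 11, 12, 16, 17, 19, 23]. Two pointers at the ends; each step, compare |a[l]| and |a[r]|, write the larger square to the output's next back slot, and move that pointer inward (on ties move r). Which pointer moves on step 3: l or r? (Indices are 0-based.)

[0,13] |-19|<=|23| out[13]=529 → r--
[0,12] |-19|<=|19| out[12]=361 → r--
[0,11] |-19|>|17| out[11]=361 → l++

l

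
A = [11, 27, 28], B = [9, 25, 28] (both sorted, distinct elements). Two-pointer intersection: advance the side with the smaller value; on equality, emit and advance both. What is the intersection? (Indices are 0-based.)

intersection = [28]

[i=0,j=0] 11>9 → j++
[i=0,j=1] 11<25 → i++
[i=1,j=1] 27>25 → j++
[i=1,j=2] 27<28 → i++
[i=2,j=2] 28==28 emit → i++,j++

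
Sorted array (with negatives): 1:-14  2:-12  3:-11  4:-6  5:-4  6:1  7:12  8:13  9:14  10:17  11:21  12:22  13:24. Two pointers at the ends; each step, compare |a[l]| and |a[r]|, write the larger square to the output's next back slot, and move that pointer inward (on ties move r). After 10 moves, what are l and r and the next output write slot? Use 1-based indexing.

l=4, r=6, next write slot=3

[1,13] |-14|<=|24| out[13]=576 → r--
[1,12] |-14|<=|22| out[12]=484 → r--
[1,11] |-14|<=|21| out[11]=441 → r--
[1,10] |-14|<=|17| out[10]=289 → r--
[1,9] |-14|<=|14| out[9]=196 → r--
[1,8] |-14|>|13| out[8]=196 → l++
[2,8] |-12|<=|13| out[7]=169 → r--
[2,7] |-12|<=|12| out[6]=144 → r--
[2,6] |-12|>|1| out[5]=144 → l++
[3,6] |-11|>|1| out[4]=121 → l++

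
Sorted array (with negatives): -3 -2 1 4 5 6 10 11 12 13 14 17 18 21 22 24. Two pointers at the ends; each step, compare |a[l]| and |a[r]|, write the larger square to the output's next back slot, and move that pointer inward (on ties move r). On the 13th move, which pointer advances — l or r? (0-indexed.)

l=0 r=15: |-3|<=|24| out[15]=576, r--
l=0 r=14: |-3|<=|22| out[14]=484, r--
l=0 r=13: |-3|<=|21| out[13]=441, r--
l=0 r=12: |-3|<=|18| out[12]=324, r--
l=0 r=11: |-3|<=|17| out[11]=289, r--
l=0 r=10: |-3|<=|14| out[10]=196, r--
l=0 r=9: |-3|<=|13| out[9]=169, r--
l=0 r=8: |-3|<=|12| out[8]=144, r--
l=0 r=7: |-3|<=|11| out[7]=121, r--
l=0 r=6: |-3|<=|10| out[6]=100, r--
l=0 r=5: |-3|<=|6| out[5]=36, r--
l=0 r=4: |-3|<=|5| out[4]=25, r--
l=0 r=3: |-3|<=|4| out[3]=16, r--

r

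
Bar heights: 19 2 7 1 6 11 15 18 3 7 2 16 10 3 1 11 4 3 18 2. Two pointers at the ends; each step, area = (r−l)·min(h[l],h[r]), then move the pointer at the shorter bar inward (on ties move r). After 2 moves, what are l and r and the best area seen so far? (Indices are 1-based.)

[1,20] min(19,2)*19=38 best=38 * → r--
[1,19] min(19,18)*18=324 best=324 * → r--

l=1, r=18, best area=324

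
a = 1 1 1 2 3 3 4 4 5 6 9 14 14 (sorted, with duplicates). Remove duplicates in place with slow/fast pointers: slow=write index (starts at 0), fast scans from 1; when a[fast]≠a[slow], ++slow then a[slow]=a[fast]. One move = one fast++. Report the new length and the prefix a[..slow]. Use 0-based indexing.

slow=0 fast=1: a[fast]=1=a[slow] dup, fast++
slow=0 fast=2: a[fast]=1=a[slow] dup, fast++
slow=0 fast=3: a[fast]=2≠a[slow]=1 write a[1]=2, slow++,fast++
slow=1 fast=4: a[fast]=3≠a[slow]=2 write a[2]=3, slow++,fast++
slow=2 fast=5: a[fast]=3=a[slow] dup, fast++
slow=2 fast=6: a[fast]=4≠a[slow]=3 write a[3]=4, slow++,fast++
slow=3 fast=7: a[fast]=4=a[slow] dup, fast++
slow=3 fast=8: a[fast]=5≠a[slow]=4 write a[4]=5, slow++,fast++
slow=4 fast=9: a[fast]=6≠a[slow]=5 write a[5]=6, slow++,fast++
slow=5 fast=10: a[fast]=9≠a[slow]=6 write a[6]=9, slow++,fast++
slow=6 fast=11: a[fast]=14≠a[slow]=9 write a[7]=14, slow++,fast++
slow=7 fast=12: a[fast]=14=a[slow] dup, fast++

length 8; prefix = [1, 2, 3, 4, 5, 6, 9, 14]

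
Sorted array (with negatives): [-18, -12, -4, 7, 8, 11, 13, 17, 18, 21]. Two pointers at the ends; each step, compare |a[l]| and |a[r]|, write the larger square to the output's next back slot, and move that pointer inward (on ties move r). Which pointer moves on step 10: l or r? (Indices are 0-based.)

l=0 r=9: |-18|<=|21| out[9]=441, r--
l=0 r=8: |-18|<=|18| out[8]=324, r--
l=0 r=7: |-18|>|17| out[7]=324, l++
l=1 r=7: |-12|<=|17| out[6]=289, r--
l=1 r=6: |-12|<=|13| out[5]=169, r--
l=1 r=5: |-12|>|11| out[4]=144, l++
l=2 r=5: |-4|<=|11| out[3]=121, r--
l=2 r=4: |-4|<=|8| out[2]=64, r--
l=2 r=3: |-4|<=|7| out[1]=49, r--
l=2 r=2: |-4|<=|-4| out[0]=16, r--

r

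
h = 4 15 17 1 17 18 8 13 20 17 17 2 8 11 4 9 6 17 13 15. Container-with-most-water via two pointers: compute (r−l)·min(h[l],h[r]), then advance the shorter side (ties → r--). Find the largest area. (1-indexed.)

max area = 270

[1,20] min(4,15)*19=76 best=76 * → l++
[2,20] min(15,15)*18=270 best=270 * → r--
[2,19] min(15,13)*17=221 best=270 → r--
[2,18] min(15,17)*16=240 best=270 → l++
[3,18] min(17,17)*15=255 best=270 → r--
[3,17] min(17,6)*14=84 best=270 → r--
[3,16] min(17,9)*13=117 best=270 → r--
[3,15] min(17,4)*12=48 best=270 → r--
[3,14] min(17,11)*11=121 best=270 → r--
[3,13] min(17,8)*10=80 best=270 → r--
[3,12] min(17,2)*9=18 best=270 → r--
[3,11] min(17,17)*8=136 best=270 → r--
[3,10] min(17,17)*7=119 best=270 → r--
[3,9] min(17,20)*6=102 best=270 → l++
[4,9] min(1,20)*5=5 best=270 → l++
[5,9] min(17,20)*4=68 best=270 → l++
[6,9] min(18,20)*3=54 best=270 → l++
[7,9] min(8,20)*2=16 best=270 → l++
[8,9] min(13,20)*1=13 best=270 → l++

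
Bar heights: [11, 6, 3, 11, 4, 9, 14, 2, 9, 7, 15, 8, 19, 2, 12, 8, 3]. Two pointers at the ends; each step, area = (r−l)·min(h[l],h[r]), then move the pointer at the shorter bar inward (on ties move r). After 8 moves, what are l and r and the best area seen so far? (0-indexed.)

[0,16] min(11,3)*16=48 best=48 * → r--
[0,15] min(11,8)*15=120 best=120 * → r--
[0,14] min(11,12)*14=154 best=154 * → l++
[1,14] min(6,12)*13=78 best=154 → l++
[2,14] min(3,12)*12=36 best=154 → l++
[3,14] min(11,12)*11=121 best=154 → l++
[4,14] min(4,12)*10=40 best=154 → l++
[5,14] min(9,12)*9=81 best=154 → l++

l=6, r=14, best area=154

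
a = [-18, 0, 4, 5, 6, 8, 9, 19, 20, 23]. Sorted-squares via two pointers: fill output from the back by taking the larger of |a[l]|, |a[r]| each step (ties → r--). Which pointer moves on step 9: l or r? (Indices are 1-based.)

l=1 r=10: |-18|<=|23| out[10]=529, r--
l=1 r=9: |-18|<=|20| out[9]=400, r--
l=1 r=8: |-18|<=|19| out[8]=361, r--
l=1 r=7: |-18|>|9| out[7]=324, l++
l=2 r=7: |0|<=|9| out[6]=81, r--
l=2 r=6: |0|<=|8| out[5]=64, r--
l=2 r=5: |0|<=|6| out[4]=36, r--
l=2 r=4: |0|<=|5| out[3]=25, r--
l=2 r=3: |0|<=|4| out[2]=16, r--

r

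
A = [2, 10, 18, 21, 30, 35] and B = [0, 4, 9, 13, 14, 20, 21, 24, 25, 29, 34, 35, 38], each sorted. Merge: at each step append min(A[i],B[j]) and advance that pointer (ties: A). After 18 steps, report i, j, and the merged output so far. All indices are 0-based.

i=6, j=12, merged so far=[0, 2, 4, 9, 10, 13, 14, 18, 20, 21, 21, 24, 25, 29, 30, 34, 35, 35]

i=0 j=0: A[i]=2>B[j]=0 take 0, j++
i=0 j=1: A[i]=2<=B[j]=4 take 2, i++
i=1 j=1: A[i]=10>B[j]=4 take 4, j++
i=1 j=2: A[i]=10>B[j]=9 take 9, j++
i=1 j=3: A[i]=10<=B[j]=13 take 10, i++
i=2 j=3: A[i]=18>B[j]=13 take 13, j++
i=2 j=4: A[i]=18>B[j]=14 take 14, j++
i=2 j=5: A[i]=18<=B[j]=20 take 18, i++
i=3 j=5: A[i]=21>B[j]=20 take 20, j++
i=3 j=6: A[i]=21<=B[j]=21 take 21, i++
i=4 j=6: A[i]=30>B[j]=21 take 21, j++
i=4 j=7: A[i]=30>B[j]=24 take 24, j++
i=4 j=8: A[i]=30>B[j]=25 take 25, j++
i=4 j=9: A[i]=30>B[j]=29 take 29, j++
i=4 j=10: A[i]=30<=B[j]=34 take 30, i++
i=5 j=10: A[i]=35>B[j]=34 take 34, j++
i=5 j=11: A[i]=35<=B[j]=35 take 35, i++
i=6 j=11: A done, take B[j]=35, j++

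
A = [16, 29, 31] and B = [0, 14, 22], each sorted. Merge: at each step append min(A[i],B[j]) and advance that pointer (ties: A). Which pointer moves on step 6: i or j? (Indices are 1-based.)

[i=1,j=1] A[i]=16>B[j]=0 take 0 → j++
[i=1,j=2] A[i]=16>B[j]=14 take 14 → j++
[i=1,j=3] A[i]=16<=B[j]=22 take 16 → i++
[i=2,j=3] A[i]=29>B[j]=22 take 22 → j++
[i=2,j=4] B done, take A[i]=29 → i++
[i=3,j=4] B done, take A[i]=31 → i++

i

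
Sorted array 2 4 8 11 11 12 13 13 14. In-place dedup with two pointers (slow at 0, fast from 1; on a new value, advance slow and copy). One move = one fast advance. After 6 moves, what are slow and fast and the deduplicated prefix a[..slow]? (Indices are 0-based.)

slow=5, fast=7, prefix=[2, 4, 8, 11, 12, 13]

slow=0 fast=1: a[fast]=4≠a[slow]=2 write a[1]=4, slow++,fast++
slow=1 fast=2: a[fast]=8≠a[slow]=4 write a[2]=8, slow++,fast++
slow=2 fast=3: a[fast]=11≠a[slow]=8 write a[3]=11, slow++,fast++
slow=3 fast=4: a[fast]=11=a[slow] dup, fast++
slow=3 fast=5: a[fast]=12≠a[slow]=11 write a[4]=12, slow++,fast++
slow=4 fast=6: a[fast]=13≠a[slow]=12 write a[5]=13, slow++,fast++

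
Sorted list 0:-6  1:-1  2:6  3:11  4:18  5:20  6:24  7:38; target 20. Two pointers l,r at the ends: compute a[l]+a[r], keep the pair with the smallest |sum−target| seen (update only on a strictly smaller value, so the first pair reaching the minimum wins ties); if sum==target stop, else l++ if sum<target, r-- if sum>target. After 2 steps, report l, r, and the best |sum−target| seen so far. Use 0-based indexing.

l=0 r=7: -6+38=32 d=12 *, r--
l=0 r=6: -6+24=18 d=2 *, l++

l=1, r=6, best |Δ|=2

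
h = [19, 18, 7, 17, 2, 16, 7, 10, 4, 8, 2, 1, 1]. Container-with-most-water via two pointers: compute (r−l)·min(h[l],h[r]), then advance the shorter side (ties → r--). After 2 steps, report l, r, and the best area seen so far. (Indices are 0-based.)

l=0, r=10, best area=12

[0,12] min(19,1)*12=12 best=12 * → r--
[0,11] min(19,1)*11=11 best=12 → r--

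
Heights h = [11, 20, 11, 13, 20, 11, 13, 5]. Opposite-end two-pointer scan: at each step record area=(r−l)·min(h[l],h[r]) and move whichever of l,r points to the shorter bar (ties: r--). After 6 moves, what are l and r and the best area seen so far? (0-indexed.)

l=1, r=2, best area=66

[0,7] min(11,5)*7=35 best=35 * → r--
[0,6] min(11,13)*6=66 best=66 * → l++
[1,6] min(20,13)*5=65 best=66 → r--
[1,5] min(20,11)*4=44 best=66 → r--
[1,4] min(20,20)*3=60 best=66 → r--
[1,3] min(20,13)*2=26 best=66 → r--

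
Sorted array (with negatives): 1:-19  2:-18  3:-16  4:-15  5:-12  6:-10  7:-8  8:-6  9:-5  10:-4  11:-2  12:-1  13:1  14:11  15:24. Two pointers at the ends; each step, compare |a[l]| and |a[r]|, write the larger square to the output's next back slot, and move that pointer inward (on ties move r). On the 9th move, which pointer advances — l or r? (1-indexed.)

l

l=1 r=15: |-19|<=|24| out[15]=576, r--
l=1 r=14: |-19|>|11| out[14]=361, l++
l=2 r=14: |-18|>|11| out[13]=324, l++
l=3 r=14: |-16|>|11| out[12]=256, l++
l=4 r=14: |-15|>|11| out[11]=225, l++
l=5 r=14: |-12|>|11| out[10]=144, l++
l=6 r=14: |-10|<=|11| out[9]=121, r--
l=6 r=13: |-10|>|1| out[8]=100, l++
l=7 r=13: |-8|>|1| out[7]=64, l++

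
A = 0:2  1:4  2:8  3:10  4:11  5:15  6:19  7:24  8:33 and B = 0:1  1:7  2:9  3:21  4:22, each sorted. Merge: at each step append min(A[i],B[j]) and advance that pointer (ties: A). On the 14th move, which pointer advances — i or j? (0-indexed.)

i

i=0 j=0: A[i]=2>B[j]=1 take 1, j++
i=0 j=1: A[i]=2<=B[j]=7 take 2, i++
i=1 j=1: A[i]=4<=B[j]=7 take 4, i++
i=2 j=1: A[i]=8>B[j]=7 take 7, j++
i=2 j=2: A[i]=8<=B[j]=9 take 8, i++
i=3 j=2: A[i]=10>B[j]=9 take 9, j++
i=3 j=3: A[i]=10<=B[j]=21 take 10, i++
i=4 j=3: A[i]=11<=B[j]=21 take 11, i++
i=5 j=3: A[i]=15<=B[j]=21 take 15, i++
i=6 j=3: A[i]=19<=B[j]=21 take 19, i++
i=7 j=3: A[i]=24>B[j]=21 take 21, j++
i=7 j=4: A[i]=24>B[j]=22 take 22, j++
i=7 j=5: B done, take A[i]=24, i++
i=8 j=5: B done, take A[i]=33, i++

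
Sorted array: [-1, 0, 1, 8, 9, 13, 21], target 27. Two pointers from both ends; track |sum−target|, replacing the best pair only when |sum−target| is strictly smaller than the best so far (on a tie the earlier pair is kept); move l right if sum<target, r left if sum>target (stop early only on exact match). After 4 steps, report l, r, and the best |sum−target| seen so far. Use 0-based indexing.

l=3, r=5, best |Δ|=2

[0,6] -1+21=20 d=7 * → l++
[1,6] 0+21=21 d=6 * → l++
[2,6] 1+21=22 d=5 * → l++
[3,6] 8+21=29 d=2 * → r--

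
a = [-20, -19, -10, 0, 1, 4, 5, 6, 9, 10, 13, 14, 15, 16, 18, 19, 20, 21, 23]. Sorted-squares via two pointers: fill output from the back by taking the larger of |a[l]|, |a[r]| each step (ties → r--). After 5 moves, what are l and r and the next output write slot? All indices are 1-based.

l=2, r=15, next write slot=14

l=1 r=19: |-20|<=|23| out[19]=529, r--
l=1 r=18: |-20|<=|21| out[18]=441, r--
l=1 r=17: |-20|<=|20| out[17]=400, r--
l=1 r=16: |-20|>|19| out[16]=400, l++
l=2 r=16: |-19|<=|19| out[15]=361, r--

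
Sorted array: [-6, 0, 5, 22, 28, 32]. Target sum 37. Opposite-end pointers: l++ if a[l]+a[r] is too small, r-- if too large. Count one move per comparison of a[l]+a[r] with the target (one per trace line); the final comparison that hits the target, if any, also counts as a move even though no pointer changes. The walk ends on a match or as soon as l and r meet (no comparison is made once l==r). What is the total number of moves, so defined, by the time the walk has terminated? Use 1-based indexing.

3 moves

l=1 r=6: -6+32=26 <37, l++
l=2 r=6: 0+32=32 <37, l++
l=3 r=6: 5+32=37, found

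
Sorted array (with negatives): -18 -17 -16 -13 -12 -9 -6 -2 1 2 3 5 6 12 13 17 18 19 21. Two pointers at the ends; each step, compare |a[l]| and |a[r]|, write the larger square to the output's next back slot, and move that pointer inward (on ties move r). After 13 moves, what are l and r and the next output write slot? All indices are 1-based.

[1,19] |-18|<=|21| out[19]=441 → r--
[1,18] |-18|<=|19| out[18]=361 → r--
[1,17] |-18|<=|18| out[17]=324 → r--
[1,16] |-18|>|17| out[16]=324 → l++
[2,16] |-17|<=|17| out[15]=289 → r--
[2,15] |-17|>|13| out[14]=289 → l++
[3,15] |-16|>|13| out[13]=256 → l++
[4,15] |-13|<=|13| out[12]=169 → r--
[4,14] |-13|>|12| out[11]=169 → l++
[5,14] |-12|<=|12| out[10]=144 → r--
[5,13] |-12|>|6| out[9]=144 → l++
[6,13] |-9|>|6| out[8]=81 → l++
[7,13] |-6|<=|6| out[7]=36 → r--

l=7, r=12, next write slot=6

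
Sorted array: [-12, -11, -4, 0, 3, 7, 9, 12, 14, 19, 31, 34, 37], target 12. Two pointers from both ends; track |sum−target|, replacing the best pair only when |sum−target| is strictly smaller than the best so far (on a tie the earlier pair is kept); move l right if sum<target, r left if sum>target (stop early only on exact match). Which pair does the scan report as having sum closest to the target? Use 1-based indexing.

pair (0, 12) with sum 12 (|Δ|=0)

[1,13] -12+37=25 d=13 * → r--
[1,12] -12+34=22 d=10 * → r--
[1,11] -12+31=19 d=7 * → r--
[1,10] -12+19=7 d=5 * → l++
[2,10] -11+19=8 d=4 * → l++
[3,10] -4+19=15 d=3 * → r--
[3,9] -4+14=10 d=2 * → l++
[4,9] 0+14=14 d=2 → r--
[4,8] 0+12=12 d=0 * → stop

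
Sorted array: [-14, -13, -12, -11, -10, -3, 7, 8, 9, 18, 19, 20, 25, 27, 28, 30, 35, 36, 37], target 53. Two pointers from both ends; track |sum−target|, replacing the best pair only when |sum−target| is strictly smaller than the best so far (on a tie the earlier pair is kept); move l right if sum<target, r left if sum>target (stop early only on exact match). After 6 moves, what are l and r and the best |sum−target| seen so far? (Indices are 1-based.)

l=7, r=19, best |Δ|=19

l=1 r=19: -14+37=23 d=30 *, l++
l=2 r=19: -13+37=24 d=29 *, l++
l=3 r=19: -12+37=25 d=28 *, l++
l=4 r=19: -11+37=26 d=27 *, l++
l=5 r=19: -10+37=27 d=26 *, l++
l=6 r=19: -3+37=34 d=19 *, l++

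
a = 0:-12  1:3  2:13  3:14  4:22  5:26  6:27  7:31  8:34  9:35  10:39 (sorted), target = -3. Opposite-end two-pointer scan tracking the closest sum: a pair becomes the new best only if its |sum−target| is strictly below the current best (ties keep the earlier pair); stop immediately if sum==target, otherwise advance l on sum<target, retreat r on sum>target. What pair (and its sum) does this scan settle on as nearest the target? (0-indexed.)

[0,10] -12+39=27 d=30 * → r--
[0,9] -12+35=23 d=26 * → r--
[0,8] -12+34=22 d=25 * → r--
[0,7] -12+31=19 d=22 * → r--
[0,6] -12+27=15 d=18 * → r--
[0,5] -12+26=14 d=17 * → r--
[0,4] -12+22=10 d=13 * → r--
[0,3] -12+14=2 d=5 * → r--
[0,2] -12+13=1 d=4 * → r--
[0,1] -12+3=-9 d=6 → l++

pair (-12, 13) with sum 1 (|Δ|=4)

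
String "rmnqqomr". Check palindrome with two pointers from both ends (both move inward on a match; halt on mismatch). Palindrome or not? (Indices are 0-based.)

[0,7] 'r'=='r' → l++,r--
[1,6] 'm'=='m' → l++,r--
[2,5] 'n'!='o' → stop

not a palindrome (mismatch at 2,5)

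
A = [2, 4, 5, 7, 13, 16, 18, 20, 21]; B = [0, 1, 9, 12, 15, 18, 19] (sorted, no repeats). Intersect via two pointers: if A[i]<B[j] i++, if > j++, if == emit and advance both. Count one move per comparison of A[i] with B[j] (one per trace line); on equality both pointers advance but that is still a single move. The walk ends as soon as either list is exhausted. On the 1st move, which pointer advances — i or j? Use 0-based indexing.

i=0 j=0: 2>0, j++

j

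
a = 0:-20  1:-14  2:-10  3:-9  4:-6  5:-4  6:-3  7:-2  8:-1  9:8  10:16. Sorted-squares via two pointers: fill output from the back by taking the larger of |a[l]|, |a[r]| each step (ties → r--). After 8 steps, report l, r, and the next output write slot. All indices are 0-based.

l=6, r=8, next write slot=2

[0,10] |-20|>|16| out[10]=400 → l++
[1,10] |-14|<=|16| out[9]=256 → r--
[1,9] |-14|>|8| out[8]=196 → l++
[2,9] |-10|>|8| out[7]=100 → l++
[3,9] |-9|>|8| out[6]=81 → l++
[4,9] |-6|<=|8| out[5]=64 → r--
[4,8] |-6|>|-1| out[4]=36 → l++
[5,8] |-4|>|-1| out[3]=16 → l++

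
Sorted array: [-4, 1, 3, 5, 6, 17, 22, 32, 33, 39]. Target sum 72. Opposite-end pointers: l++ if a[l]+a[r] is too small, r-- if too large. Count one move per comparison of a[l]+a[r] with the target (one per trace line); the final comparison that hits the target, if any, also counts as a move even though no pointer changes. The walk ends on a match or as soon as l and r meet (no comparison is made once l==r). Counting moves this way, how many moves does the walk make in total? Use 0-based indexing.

l=0 r=9: -4+39=35 <72, l++
l=1 r=9: 1+39=40 <72, l++
l=2 r=9: 3+39=42 <72, l++
l=3 r=9: 5+39=44 <72, l++
l=4 r=9: 6+39=45 <72, l++
l=5 r=9: 17+39=56 <72, l++
l=6 r=9: 22+39=61 <72, l++
l=7 r=9: 32+39=71 <72, l++
l=8 r=9: 33+39=72, found

9 moves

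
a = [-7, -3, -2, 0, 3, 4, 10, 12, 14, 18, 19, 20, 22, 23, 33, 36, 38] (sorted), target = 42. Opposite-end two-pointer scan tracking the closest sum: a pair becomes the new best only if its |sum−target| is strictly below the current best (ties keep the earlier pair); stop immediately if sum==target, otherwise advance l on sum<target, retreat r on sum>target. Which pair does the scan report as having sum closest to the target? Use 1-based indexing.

l=1 r=17: -7+38=31 d=11 *, l++
l=2 r=17: -3+38=35 d=7 *, l++
l=3 r=17: -2+38=36 d=6 *, l++
l=4 r=17: 0+38=38 d=4 *, l++
l=5 r=17: 3+38=41 d=1 *, l++
l=6 r=17: 4+38=42 d=0 *, stop

pair (4, 38) with sum 42 (|Δ|=0)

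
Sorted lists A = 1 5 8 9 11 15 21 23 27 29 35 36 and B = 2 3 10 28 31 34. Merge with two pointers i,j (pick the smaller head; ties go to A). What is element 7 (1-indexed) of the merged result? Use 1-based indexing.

[i=1,j=1] A[i]=1<=B[j]=2 take 1 → i++
[i=2,j=1] A[i]=5>B[j]=2 take 2 → j++
[i=2,j=2] A[i]=5>B[j]=3 take 3 → j++
[i=2,j=3] A[i]=5<=B[j]=10 take 5 → i++
[i=3,j=3] A[i]=8<=B[j]=10 take 8 → i++
[i=4,j=3] A[i]=9<=B[j]=10 take 9 → i++
[i=5,j=3] A[i]=11>B[j]=10 take 10 → j++
[i=5,j=4] A[i]=11<=B[j]=28 take 11 → i++
[i=6,j=4] A[i]=15<=B[j]=28 take 15 → i++
[i=7,j=4] A[i]=21<=B[j]=28 take 21 → i++
[i=8,j=4] A[i]=23<=B[j]=28 take 23 → i++
[i=9,j=4] A[i]=27<=B[j]=28 take 27 → i++
[i=10,j=4] A[i]=29>B[j]=28 take 28 → j++
[i=10,j=5] A[i]=29<=B[j]=31 take 29 → i++
[i=11,j=5] A[i]=35>B[j]=31 take 31 → j++
[i=11,j=6] A[i]=35>B[j]=34 take 34 → j++
[i=11,j=7] B done, take A[i]=35 → i++
[i=12,j=7] B done, take A[i]=36 → i++

merged[7] = 10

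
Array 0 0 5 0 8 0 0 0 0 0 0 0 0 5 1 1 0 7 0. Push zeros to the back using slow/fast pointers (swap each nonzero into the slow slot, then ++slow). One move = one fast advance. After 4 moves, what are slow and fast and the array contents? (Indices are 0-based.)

(s=0,f=0) a[fast]=0 → fast++
(s=0,f=1) a[fast]=0 → fast++
(s=0,f=2) a[fast]=5≠0 swap→a[0]=5 → slow++,fast++
(s=1,f=3) a[fast]=0 → fast++

slow=1, fast=4, a=[5, 0, 0, 0, 8, 0, 0, 0, 0, 0, 0, 0, 0, 5, 1, 1, 0, 7, 0]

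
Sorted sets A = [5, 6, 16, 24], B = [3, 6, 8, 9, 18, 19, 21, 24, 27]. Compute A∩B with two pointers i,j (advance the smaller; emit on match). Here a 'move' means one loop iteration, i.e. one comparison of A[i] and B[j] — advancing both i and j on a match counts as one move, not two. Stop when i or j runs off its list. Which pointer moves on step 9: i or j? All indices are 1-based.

j

[i=1,j=1] 5>3 → j++
[i=1,j=2] 5<6 → i++
[i=2,j=2] 6==6 emit → i++,j++
[i=3,j=3] 16>8 → j++
[i=3,j=4] 16>9 → j++
[i=3,j=5] 16<18 → i++
[i=4,j=5] 24>18 → j++
[i=4,j=6] 24>19 → j++
[i=4,j=7] 24>21 → j++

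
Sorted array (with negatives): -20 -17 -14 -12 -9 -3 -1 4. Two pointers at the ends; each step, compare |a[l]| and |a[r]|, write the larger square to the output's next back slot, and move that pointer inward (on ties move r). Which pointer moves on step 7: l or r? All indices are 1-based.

l=1 r=8: |-20|>|4| out[8]=400, l++
l=2 r=8: |-17|>|4| out[7]=289, l++
l=3 r=8: |-14|>|4| out[6]=196, l++
l=4 r=8: |-12|>|4| out[5]=144, l++
l=5 r=8: |-9|>|4| out[4]=81, l++
l=6 r=8: |-3|<=|4| out[3]=16, r--
l=6 r=7: |-3|>|-1| out[2]=9, l++

l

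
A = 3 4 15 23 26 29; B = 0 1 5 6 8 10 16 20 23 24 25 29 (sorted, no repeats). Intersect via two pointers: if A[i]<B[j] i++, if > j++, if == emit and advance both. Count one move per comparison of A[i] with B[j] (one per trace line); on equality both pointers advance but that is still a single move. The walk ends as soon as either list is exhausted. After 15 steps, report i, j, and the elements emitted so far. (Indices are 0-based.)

i=5, j=11, emitted=[23]

i=0 j=0: 3>0, j++
i=0 j=1: 3>1, j++
i=0 j=2: 3<5, i++
i=1 j=2: 4<5, i++
i=2 j=2: 15>5, j++
i=2 j=3: 15>6, j++
i=2 j=4: 15>8, j++
i=2 j=5: 15>10, j++
i=2 j=6: 15<16, i++
i=3 j=6: 23>16, j++
i=3 j=7: 23>20, j++
i=3 j=8: 23==23 emit, i++,j++
i=4 j=9: 26>24, j++
i=4 j=10: 26>25, j++
i=4 j=11: 26<29, i++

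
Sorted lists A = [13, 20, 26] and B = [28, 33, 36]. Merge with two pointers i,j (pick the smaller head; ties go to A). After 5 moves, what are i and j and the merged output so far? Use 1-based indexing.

i=1 j=1: A[i]=13<=B[j]=28 take 13, i++
i=2 j=1: A[i]=20<=B[j]=28 take 20, i++
i=3 j=1: A[i]=26<=B[j]=28 take 26, i++
i=4 j=1: A done, take B[j]=28, j++
i=4 j=2: A done, take B[j]=33, j++

i=4, j=3, merged so far=[13, 20, 26, 28, 33]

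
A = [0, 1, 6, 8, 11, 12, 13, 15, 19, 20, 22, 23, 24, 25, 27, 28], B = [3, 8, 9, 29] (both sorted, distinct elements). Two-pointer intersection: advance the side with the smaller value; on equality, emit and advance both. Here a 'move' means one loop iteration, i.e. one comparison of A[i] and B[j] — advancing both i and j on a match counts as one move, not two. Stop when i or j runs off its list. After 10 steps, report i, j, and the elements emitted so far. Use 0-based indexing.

[i=0,j=0] 0<3 → i++
[i=1,j=0] 1<3 → i++
[i=2,j=0] 6>3 → j++
[i=2,j=1] 6<8 → i++
[i=3,j=1] 8==8 emit → i++,j++
[i=4,j=2] 11>9 → j++
[i=4,j=3] 11<29 → i++
[i=5,j=3] 12<29 → i++
[i=6,j=3] 13<29 → i++
[i=7,j=3] 15<29 → i++

i=8, j=3, emitted=[8]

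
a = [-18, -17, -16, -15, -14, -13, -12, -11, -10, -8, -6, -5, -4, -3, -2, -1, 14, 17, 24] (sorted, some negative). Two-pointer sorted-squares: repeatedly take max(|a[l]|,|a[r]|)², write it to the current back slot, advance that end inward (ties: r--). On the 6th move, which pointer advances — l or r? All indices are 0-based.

[0,18] |-18|<=|24| out[18]=576 → r--
[0,17] |-18|>|17| out[17]=324 → l++
[1,17] |-17|<=|17| out[16]=289 → r--
[1,16] |-17|>|14| out[15]=289 → l++
[2,16] |-16|>|14| out[14]=256 → l++
[3,16] |-15|>|14| out[13]=225 → l++

l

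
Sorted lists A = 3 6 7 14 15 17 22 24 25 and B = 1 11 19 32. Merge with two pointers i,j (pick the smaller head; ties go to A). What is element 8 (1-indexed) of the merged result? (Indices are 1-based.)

i=1 j=1: A[i]=3>B[j]=1 take 1, j++
i=1 j=2: A[i]=3<=B[j]=11 take 3, i++
i=2 j=2: A[i]=6<=B[j]=11 take 6, i++
i=3 j=2: A[i]=7<=B[j]=11 take 7, i++
i=4 j=2: A[i]=14>B[j]=11 take 11, j++
i=4 j=3: A[i]=14<=B[j]=19 take 14, i++
i=5 j=3: A[i]=15<=B[j]=19 take 15, i++
i=6 j=3: A[i]=17<=B[j]=19 take 17, i++
i=7 j=3: A[i]=22>B[j]=19 take 19, j++
i=7 j=4: A[i]=22<=B[j]=32 take 22, i++
i=8 j=4: A[i]=24<=B[j]=32 take 24, i++
i=9 j=4: A[i]=25<=B[j]=32 take 25, i++
i=10 j=4: A done, take B[j]=32, j++

merged[8] = 17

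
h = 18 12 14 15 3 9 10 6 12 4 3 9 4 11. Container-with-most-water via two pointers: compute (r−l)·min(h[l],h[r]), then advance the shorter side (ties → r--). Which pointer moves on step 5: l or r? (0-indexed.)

[0,13] min(18,11)*13=143 best=143 * → r--
[0,12] min(18,4)*12=48 best=143 → r--
[0,11] min(18,9)*11=99 best=143 → r--
[0,10] min(18,3)*10=30 best=143 → r--
[0,9] min(18,4)*9=36 best=143 → r--

r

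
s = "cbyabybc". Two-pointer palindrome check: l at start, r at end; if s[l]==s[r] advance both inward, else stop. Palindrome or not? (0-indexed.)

not a palindrome (mismatch at 3,4)

l=0 r=7: 'c'=='c', l++,r--
l=1 r=6: 'b'=='b', l++,r--
l=2 r=5: 'y'=='y', l++,r--
l=3 r=4: 'a'!='b', stop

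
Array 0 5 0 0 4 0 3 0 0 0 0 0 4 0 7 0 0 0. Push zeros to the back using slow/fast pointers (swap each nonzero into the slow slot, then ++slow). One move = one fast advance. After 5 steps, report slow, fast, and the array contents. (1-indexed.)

(s=1,f=1) a[fast]=0 → fast++
(s=1,f=2) a[fast]=5≠0 swap→a[1]=5 → slow++,fast++
(s=2,f=3) a[fast]=0 → fast++
(s=2,f=4) a[fast]=0 → fast++
(s=2,f=5) a[fast]=4≠0 swap→a[2]=4 → slow++,fast++

slow=3, fast=6, a=[5, 4, 0, 0, 0, 0, 3, 0, 0, 0, 0, 0, 4, 0, 7, 0, 0, 0]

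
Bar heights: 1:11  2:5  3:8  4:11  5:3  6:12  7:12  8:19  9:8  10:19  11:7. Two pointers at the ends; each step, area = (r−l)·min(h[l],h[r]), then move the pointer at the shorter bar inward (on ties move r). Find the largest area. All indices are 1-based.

max area = 99

[1,11] min(11,7)*10=70 best=70 * → r--
[1,10] min(11,19)*9=99 best=99 * → l++
[2,10] min(5,19)*8=40 best=99 → l++
[3,10] min(8,19)*7=56 best=99 → l++
[4,10] min(11,19)*6=66 best=99 → l++
[5,10] min(3,19)*5=15 best=99 → l++
[6,10] min(12,19)*4=48 best=99 → l++
[7,10] min(12,19)*3=36 best=99 → l++
[8,10] min(19,19)*2=38 best=99 → r--
[8,9] min(19,8)*1=8 best=99 → r--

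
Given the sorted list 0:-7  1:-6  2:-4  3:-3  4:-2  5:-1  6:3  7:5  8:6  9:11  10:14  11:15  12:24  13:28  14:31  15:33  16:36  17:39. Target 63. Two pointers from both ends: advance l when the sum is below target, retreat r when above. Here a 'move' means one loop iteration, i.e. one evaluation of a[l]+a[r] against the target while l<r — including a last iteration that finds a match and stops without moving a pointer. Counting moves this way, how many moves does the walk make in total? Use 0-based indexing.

13 moves

l=0 r=17: -7+39=32 <63, l++
l=1 r=17: -6+39=33 <63, l++
l=2 r=17: -4+39=35 <63, l++
l=3 r=17: -3+39=36 <63, l++
l=4 r=17: -2+39=37 <63, l++
l=5 r=17: -1+39=38 <63, l++
l=6 r=17: 3+39=42 <63, l++
l=7 r=17: 5+39=44 <63, l++
l=8 r=17: 6+39=45 <63, l++
l=9 r=17: 11+39=50 <63, l++
l=10 r=17: 14+39=53 <63, l++
l=11 r=17: 15+39=54 <63, l++
l=12 r=17: 24+39=63, found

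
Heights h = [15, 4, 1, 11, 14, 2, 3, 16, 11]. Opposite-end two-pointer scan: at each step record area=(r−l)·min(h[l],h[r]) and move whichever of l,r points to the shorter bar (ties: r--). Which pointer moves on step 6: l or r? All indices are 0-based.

l

l=0 r=8: min(15,11)*8=88 best=88 *, r--
l=0 r=7: min(15,16)*7=105 best=105 *, l++
l=1 r=7: min(4,16)*6=24 best=105, l++
l=2 r=7: min(1,16)*5=5 best=105, l++
l=3 r=7: min(11,16)*4=44 best=105, l++
l=4 r=7: min(14,16)*3=42 best=105, l++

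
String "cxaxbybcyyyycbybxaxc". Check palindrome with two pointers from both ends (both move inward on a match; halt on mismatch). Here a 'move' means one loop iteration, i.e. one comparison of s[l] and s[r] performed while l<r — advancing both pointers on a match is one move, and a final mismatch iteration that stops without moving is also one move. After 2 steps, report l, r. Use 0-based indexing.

l=2, r=17

l=0 r=19: 'c'=='c', l++,r--
l=1 r=18: 'x'=='x', l++,r--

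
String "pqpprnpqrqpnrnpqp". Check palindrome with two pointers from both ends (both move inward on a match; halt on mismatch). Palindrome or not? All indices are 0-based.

not a palindrome (mismatch at 3,13)

l=0 r=16: 'p'=='p', l++,r--
l=1 r=15: 'q'=='q', l++,r--
l=2 r=14: 'p'=='p', l++,r--
l=3 r=13: 'p'!='n', stop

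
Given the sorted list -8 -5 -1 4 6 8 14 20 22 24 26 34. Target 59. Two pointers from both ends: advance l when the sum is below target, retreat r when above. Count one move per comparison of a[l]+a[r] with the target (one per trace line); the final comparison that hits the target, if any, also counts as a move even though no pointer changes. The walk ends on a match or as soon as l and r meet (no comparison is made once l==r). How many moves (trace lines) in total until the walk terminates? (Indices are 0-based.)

11 moves

[0,11] -8+34=26 <59 → l++
[1,11] -5+34=29 <59 → l++
[2,11] -1+34=33 <59 → l++
[3,11] 4+34=38 <59 → l++
[4,11] 6+34=40 <59 → l++
[5,11] 8+34=42 <59 → l++
[6,11] 14+34=48 <59 → l++
[7,11] 20+34=54 <59 → l++
[8,11] 22+34=56 <59 → l++
[9,11] 24+34=58 <59 → l++
[10,11] 26+34=60 >59 → r--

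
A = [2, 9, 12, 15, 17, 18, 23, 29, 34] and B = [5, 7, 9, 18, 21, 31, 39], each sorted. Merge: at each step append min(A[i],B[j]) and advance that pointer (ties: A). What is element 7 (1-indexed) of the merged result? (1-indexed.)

[i=1,j=1] A[i]=2<=B[j]=5 take 2 → i++
[i=2,j=1] A[i]=9>B[j]=5 take 5 → j++
[i=2,j=2] A[i]=9>B[j]=7 take 7 → j++
[i=2,j=3] A[i]=9<=B[j]=9 take 9 → i++
[i=3,j=3] A[i]=12>B[j]=9 take 9 → j++
[i=3,j=4] A[i]=12<=B[j]=18 take 12 → i++
[i=4,j=4] A[i]=15<=B[j]=18 take 15 → i++
[i=5,j=4] A[i]=17<=B[j]=18 take 17 → i++
[i=6,j=4] A[i]=18<=B[j]=18 take 18 → i++
[i=7,j=4] A[i]=23>B[j]=18 take 18 → j++
[i=7,j=5] A[i]=23>B[j]=21 take 21 → j++
[i=7,j=6] A[i]=23<=B[j]=31 take 23 → i++
[i=8,j=6] A[i]=29<=B[j]=31 take 29 → i++
[i=9,j=6] A[i]=34>B[j]=31 take 31 → j++
[i=9,j=7] A[i]=34<=B[j]=39 take 34 → i++
[i=10,j=7] A done, take B[j]=39 → j++

merged[7] = 15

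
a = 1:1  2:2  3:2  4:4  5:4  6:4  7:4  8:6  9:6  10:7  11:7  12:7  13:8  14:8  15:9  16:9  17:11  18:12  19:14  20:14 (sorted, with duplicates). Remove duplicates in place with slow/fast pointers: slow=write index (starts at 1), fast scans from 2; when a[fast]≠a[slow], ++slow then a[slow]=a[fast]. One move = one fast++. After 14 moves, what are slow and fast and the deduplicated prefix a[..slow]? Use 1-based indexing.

slow=7, fast=16, prefix=[1, 2, 4, 6, 7, 8, 9]

(s=1,f=2) a[fast]=2≠a[slow]=1 write a[2]=2 → slow++,fast++
(s=2,f=3) a[fast]=2=a[slow] dup → fast++
(s=2,f=4) a[fast]=4≠a[slow]=2 write a[3]=4 → slow++,fast++
(s=3,f=5) a[fast]=4=a[slow] dup → fast++
(s=3,f=6) a[fast]=4=a[slow] dup → fast++
(s=3,f=7) a[fast]=4=a[slow] dup → fast++
(s=3,f=8) a[fast]=6≠a[slow]=4 write a[4]=6 → slow++,fast++
(s=4,f=9) a[fast]=6=a[slow] dup → fast++
(s=4,f=10) a[fast]=7≠a[slow]=6 write a[5]=7 → slow++,fast++
(s=5,f=11) a[fast]=7=a[slow] dup → fast++
(s=5,f=12) a[fast]=7=a[slow] dup → fast++
(s=5,f=13) a[fast]=8≠a[slow]=7 write a[6]=8 → slow++,fast++
(s=6,f=14) a[fast]=8=a[slow] dup → fast++
(s=6,f=15) a[fast]=9≠a[slow]=8 write a[7]=9 → slow++,fast++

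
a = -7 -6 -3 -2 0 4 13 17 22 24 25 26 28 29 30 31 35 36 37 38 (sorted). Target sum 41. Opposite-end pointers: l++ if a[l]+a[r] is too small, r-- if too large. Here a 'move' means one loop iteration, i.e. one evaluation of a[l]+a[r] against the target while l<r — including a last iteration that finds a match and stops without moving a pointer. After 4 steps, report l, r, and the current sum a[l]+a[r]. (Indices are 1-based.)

l=5, r=20, sum=38

[1,20] -7+38=31 <41 → l++
[2,20] -6+38=32 <41 → l++
[3,20] -3+38=35 <41 → l++
[4,20] -2+38=36 <41 → l++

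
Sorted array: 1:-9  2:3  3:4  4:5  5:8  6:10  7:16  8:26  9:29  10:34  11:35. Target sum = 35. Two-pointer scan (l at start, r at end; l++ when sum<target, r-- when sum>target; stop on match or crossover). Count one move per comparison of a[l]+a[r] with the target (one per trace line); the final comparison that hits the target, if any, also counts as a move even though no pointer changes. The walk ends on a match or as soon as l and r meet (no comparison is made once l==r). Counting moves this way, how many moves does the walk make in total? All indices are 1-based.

10 moves

[1,11] -9+35=26 <35 → l++
[2,11] 3+35=38 >35 → r--
[2,10] 3+34=37 >35 → r--
[2,9] 3+29=32 <35 → l++
[3,9] 4+29=33 <35 → l++
[4,9] 5+29=34 <35 → l++
[5,9] 8+29=37 >35 → r--
[5,8] 8+26=34 <35 → l++
[6,8] 10+26=36 >35 → r--
[6,7] 10+16=26 <35 → l++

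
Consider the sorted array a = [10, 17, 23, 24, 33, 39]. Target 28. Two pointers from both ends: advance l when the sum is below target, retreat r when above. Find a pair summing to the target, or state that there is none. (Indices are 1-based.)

no pair

[1,6] 10+39=49 >28 → r--
[1,5] 10+33=43 >28 → r--
[1,4] 10+24=34 >28 → r--
[1,3] 10+23=33 >28 → r--
[1,2] 10+17=27 <28 → l++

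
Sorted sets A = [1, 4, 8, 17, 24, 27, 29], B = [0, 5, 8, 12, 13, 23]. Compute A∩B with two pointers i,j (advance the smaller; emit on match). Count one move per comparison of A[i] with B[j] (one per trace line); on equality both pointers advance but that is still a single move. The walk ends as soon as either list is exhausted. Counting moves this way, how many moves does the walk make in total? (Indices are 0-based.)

i=0 j=0: 1>0, j++
i=0 j=1: 1<5, i++
i=1 j=1: 4<5, i++
i=2 j=1: 8>5, j++
i=2 j=2: 8==8 emit, i++,j++
i=3 j=3: 17>12, j++
i=3 j=4: 17>13, j++
i=3 j=5: 17<23, i++
i=4 j=5: 24>23, j++

9 moves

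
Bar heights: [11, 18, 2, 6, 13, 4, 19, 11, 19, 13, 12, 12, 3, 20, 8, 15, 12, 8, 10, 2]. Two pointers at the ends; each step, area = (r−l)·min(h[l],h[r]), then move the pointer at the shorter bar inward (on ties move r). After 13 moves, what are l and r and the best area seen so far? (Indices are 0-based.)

l=7, r=13, best area=216

[0,19] min(11,2)*19=38 best=38 * → r--
[0,18] min(11,10)*18=180 best=180 * → r--
[0,17] min(11,8)*17=136 best=180 → r--
[0,16] min(11,12)*16=176 best=180 → l++
[1,16] min(18,12)*15=180 best=180 → r--
[1,15] min(18,15)*14=210 best=210 * → r--
[1,14] min(18,8)*13=104 best=210 → r--
[1,13] min(18,20)*12=216 best=216 * → l++
[2,13] min(2,20)*11=22 best=216 → l++
[3,13] min(6,20)*10=60 best=216 → l++
[4,13] min(13,20)*9=117 best=216 → l++
[5,13] min(4,20)*8=32 best=216 → l++
[6,13] min(19,20)*7=133 best=216 → l++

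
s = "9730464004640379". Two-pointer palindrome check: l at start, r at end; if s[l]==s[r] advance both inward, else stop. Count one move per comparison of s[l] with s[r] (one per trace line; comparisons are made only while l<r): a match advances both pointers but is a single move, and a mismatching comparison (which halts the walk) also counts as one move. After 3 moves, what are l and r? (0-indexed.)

l=3, r=12

[0,15] '9'=='9' → l++,r--
[1,14] '7'=='7' → l++,r--
[2,13] '3'=='3' → l++,r--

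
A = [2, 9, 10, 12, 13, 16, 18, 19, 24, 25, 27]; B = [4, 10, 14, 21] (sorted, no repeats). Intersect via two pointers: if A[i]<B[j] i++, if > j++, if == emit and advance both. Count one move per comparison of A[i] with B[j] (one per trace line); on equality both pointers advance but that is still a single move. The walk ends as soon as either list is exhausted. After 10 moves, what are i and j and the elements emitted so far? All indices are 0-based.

i=8, j=3, emitted=[10]

i=0 j=0: 2<4, i++
i=1 j=0: 9>4, j++
i=1 j=1: 9<10, i++
i=2 j=1: 10==10 emit, i++,j++
i=3 j=2: 12<14, i++
i=4 j=2: 13<14, i++
i=5 j=2: 16>14, j++
i=5 j=3: 16<21, i++
i=6 j=3: 18<21, i++
i=7 j=3: 19<21, i++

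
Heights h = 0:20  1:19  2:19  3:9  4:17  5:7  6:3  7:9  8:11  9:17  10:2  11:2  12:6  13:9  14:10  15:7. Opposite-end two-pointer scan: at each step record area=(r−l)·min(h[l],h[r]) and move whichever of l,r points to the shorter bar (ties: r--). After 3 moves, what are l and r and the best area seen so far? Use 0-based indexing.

l=0, r=12, best area=140

l=0 r=15: min(20,7)*15=105 best=105 *, r--
l=0 r=14: min(20,10)*14=140 best=140 *, r--
l=0 r=13: min(20,9)*13=117 best=140, r--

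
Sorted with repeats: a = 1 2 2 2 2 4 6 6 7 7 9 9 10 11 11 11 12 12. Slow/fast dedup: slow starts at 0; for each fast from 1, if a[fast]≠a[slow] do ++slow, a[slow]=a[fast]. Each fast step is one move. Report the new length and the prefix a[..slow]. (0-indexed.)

(s=0,f=1) a[fast]=2≠a[slow]=1 write a[1]=2 → slow++,fast++
(s=1,f=2) a[fast]=2=a[slow] dup → fast++
(s=1,f=3) a[fast]=2=a[slow] dup → fast++
(s=1,f=4) a[fast]=2=a[slow] dup → fast++
(s=1,f=5) a[fast]=4≠a[slow]=2 write a[2]=4 → slow++,fast++
(s=2,f=6) a[fast]=6≠a[slow]=4 write a[3]=6 → slow++,fast++
(s=3,f=7) a[fast]=6=a[slow] dup → fast++
(s=3,f=8) a[fast]=7≠a[slow]=6 write a[4]=7 → slow++,fast++
(s=4,f=9) a[fast]=7=a[slow] dup → fast++
(s=4,f=10) a[fast]=9≠a[slow]=7 write a[5]=9 → slow++,fast++
(s=5,f=11) a[fast]=9=a[slow] dup → fast++
(s=5,f=12) a[fast]=10≠a[slow]=9 write a[6]=10 → slow++,fast++
(s=6,f=13) a[fast]=11≠a[slow]=10 write a[7]=11 → slow++,fast++
(s=7,f=14) a[fast]=11=a[slow] dup → fast++
(s=7,f=15) a[fast]=11=a[slow] dup → fast++
(s=7,f=16) a[fast]=12≠a[slow]=11 write a[8]=12 → slow++,fast++
(s=8,f=17) a[fast]=12=a[slow] dup → fast++

length 9; prefix = [1, 2, 4, 6, 7, 9, 10, 11, 12]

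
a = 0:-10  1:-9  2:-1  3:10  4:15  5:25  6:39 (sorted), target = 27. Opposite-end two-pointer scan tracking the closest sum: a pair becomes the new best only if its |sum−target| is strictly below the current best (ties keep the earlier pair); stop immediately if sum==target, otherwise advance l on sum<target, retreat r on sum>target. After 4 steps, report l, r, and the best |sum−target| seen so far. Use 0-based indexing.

l=0 r=6: -10+39=29 d=2 *, r--
l=0 r=5: -10+25=15 d=12, l++
l=1 r=5: -9+25=16 d=11, l++
l=2 r=5: -1+25=24 d=3, l++

l=3, r=5, best |Δ|=2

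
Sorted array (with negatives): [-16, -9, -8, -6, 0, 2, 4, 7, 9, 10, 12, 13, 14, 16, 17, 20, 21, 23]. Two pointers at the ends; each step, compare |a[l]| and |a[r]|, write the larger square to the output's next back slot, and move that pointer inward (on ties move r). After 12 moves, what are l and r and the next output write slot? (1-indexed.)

l=3, r=8, next write slot=6

l=1 r=18: |-16|<=|23| out[18]=529, r--
l=1 r=17: |-16|<=|21| out[17]=441, r--
l=1 r=16: |-16|<=|20| out[16]=400, r--
l=1 r=15: |-16|<=|17| out[15]=289, r--
l=1 r=14: |-16|<=|16| out[14]=256, r--
l=1 r=13: |-16|>|14| out[13]=256, l++
l=2 r=13: |-9|<=|14| out[12]=196, r--
l=2 r=12: |-9|<=|13| out[11]=169, r--
l=2 r=11: |-9|<=|12| out[10]=144, r--
l=2 r=10: |-9|<=|10| out[9]=100, r--
l=2 r=9: |-9|<=|9| out[8]=81, r--
l=2 r=8: |-9|>|7| out[7]=81, l++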